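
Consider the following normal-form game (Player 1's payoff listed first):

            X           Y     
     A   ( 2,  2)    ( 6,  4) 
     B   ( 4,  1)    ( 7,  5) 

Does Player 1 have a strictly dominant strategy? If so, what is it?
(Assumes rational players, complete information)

Yes, Player 1's strictly dominant strategy is B

Work:
A strategy strictly dominates another if it gives a strictly higher payoff against every opponent action. Compare each pair of P1's strategies column-by-column:
  A vs B: [2 vs 4, 6 vs 7] → A does not strictly dominate B (column X: 2 ≤ 4)
  B vs A: [4 vs 2, 7 vs 6] → B strictly dominates A
B strictly dominates every other strategy → strictly dominant.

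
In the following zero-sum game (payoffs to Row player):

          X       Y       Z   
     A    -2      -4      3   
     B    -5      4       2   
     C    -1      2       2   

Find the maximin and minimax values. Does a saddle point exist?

Maximin = -1, Minimax = -1, Saddle: True

Work:
Row minimums: [-4, -5, -1] → maximin = -1
Column maximums: [-1, 4, 3] → minimax = -1
Saddle point exists! Game value = -1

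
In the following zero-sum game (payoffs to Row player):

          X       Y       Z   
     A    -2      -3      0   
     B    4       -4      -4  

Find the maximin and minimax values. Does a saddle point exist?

Maximin = -3, Minimax = -3, Saddle: True

Work:
Row minimums: [-3, -4] → maximin = -3
Column maximums: [4, -3, 0] → minimax = -3
Saddle point exists! Game value = -3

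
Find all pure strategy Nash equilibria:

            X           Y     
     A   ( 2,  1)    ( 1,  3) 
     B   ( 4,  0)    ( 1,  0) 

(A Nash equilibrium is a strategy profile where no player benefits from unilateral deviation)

Nash equilibrium: (A, Y), (B, X), (B, Y)

Work:
Best responses:
  P1 vs X: payoffs [2, 4] → best response B (payoff 4)
  P1 vs Y: payoffs [1, 1] → best response A/B (payoff 1)
  P2 vs A: payoffs [1, 3] → best response Y (payoff 3)
  P2 vs B: payoffs [0, 0] → best response X/Y (payoff 0)
Mutual best responses: (A,Y), (B,X), (B,Y) → Nash equilibria.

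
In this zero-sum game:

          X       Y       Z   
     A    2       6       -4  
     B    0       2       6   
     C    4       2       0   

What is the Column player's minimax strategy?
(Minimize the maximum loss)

Column should play X, value = 4

Work:
Column player minimizes Row's maximum payoff:
Column X: max payoff to Row = 4
Column Y: max payoff to Row = 6
Column Z: max payoff to Row = 6
Minimum is 4, achieved by column X.
Minimax strategy: X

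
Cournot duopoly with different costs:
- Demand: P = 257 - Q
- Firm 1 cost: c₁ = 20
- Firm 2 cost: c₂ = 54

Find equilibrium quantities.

q₁* = 90.33, q₂* = 56.33

Work:
Reaction: q₁ = (257 - 20 - q₂)/2
Reaction: q₂ = (257 - 54 - q₁)/2
Solve simultaneously:
q₁* = (257 - 2×20 + 54)/3 = 90.33
q₂* = (257 - 2×54 + 20)/3 = 56.33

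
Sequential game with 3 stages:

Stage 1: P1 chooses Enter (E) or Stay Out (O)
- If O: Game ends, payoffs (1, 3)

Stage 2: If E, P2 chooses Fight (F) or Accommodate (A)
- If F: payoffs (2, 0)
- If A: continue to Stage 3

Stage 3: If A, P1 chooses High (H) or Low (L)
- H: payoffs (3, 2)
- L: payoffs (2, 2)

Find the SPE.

SPE: (E, A, H); Outcome (3, 2)

Work:
Stage 3: P1 chooses H (3 vs 2)
Stage 2: P2: F->0, A->2 (anticipating H). Choose A
Stage 1: P1: O->1, E->3 (anticipating A, H). Choose E
SPE path: E -> A -> H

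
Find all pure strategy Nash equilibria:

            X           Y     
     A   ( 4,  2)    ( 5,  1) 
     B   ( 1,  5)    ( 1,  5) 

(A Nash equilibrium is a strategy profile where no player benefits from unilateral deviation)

Nash equilibrium: (A, X)

Work:
Best responses:
  P1 vs X: payoffs [4, 1] → best response A (payoff 4)
  P1 vs Y: payoffs [5, 1] → best response A (payoff 5)
  P2 vs A: payoffs [2, 1] → best response X (payoff 2)
  P2 vs B: payoffs [5, 5] → best response X/Y (payoff 5)
Mutual best responses: (A,X) → Nash equilibria.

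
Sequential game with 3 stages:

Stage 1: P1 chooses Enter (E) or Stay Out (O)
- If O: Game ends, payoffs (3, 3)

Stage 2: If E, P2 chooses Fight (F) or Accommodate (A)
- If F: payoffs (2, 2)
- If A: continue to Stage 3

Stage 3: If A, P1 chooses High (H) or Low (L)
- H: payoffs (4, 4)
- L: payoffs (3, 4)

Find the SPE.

SPE: (E, A, H); Outcome (4, 4)

Work:
Stage 3: P1 chooses H (4 vs 3)
Stage 2: P2: F->2, A->4 (anticipating H). Choose A
Stage 1: P1: O->3, E->4 (anticipating A, H). Choose E
SPE path: E -> A -> H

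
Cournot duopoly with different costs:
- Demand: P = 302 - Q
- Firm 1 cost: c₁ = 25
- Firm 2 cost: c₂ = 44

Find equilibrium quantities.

q₁* = 98.67, q₂* = 79.67

Work:
Reaction: q₁ = (302 - 25 - q₂)/2
Reaction: q₂ = (302 - 44 - q₁)/2
Solve simultaneously:
q₁* = (302 - 2×25 + 44)/3 = 98.67
q₂* = (302 - 2×44 + 25)/3 = 79.67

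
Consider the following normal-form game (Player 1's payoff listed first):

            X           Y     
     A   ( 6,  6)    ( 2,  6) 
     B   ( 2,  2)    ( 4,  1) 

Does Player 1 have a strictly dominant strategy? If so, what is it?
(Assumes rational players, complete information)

No strictly dominant strategy exists for Player 1

Work:
A strategy strictly dominates another if it gives a strictly higher payoff against every opponent action. Compare each pair of P1's strategies column-by-column:
  A vs B: [6 vs 2, 2 vs 4] → A does not strictly dominate B (column Y: 2 ≤ 4)
  B vs A: [2 vs 6, 4 vs 2] → B does not strictly dominate A (column X: 2 ≤ 6)
No single strategy strictly dominates all others → no strictly dominant strategy.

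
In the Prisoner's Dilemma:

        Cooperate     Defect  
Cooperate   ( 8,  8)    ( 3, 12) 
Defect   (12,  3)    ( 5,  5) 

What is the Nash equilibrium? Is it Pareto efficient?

(Defect, Defect) is NE; not Pareto efficient

Work:
Defect dominates Cooperate for both players:
If P2 cooperates: Defect (12) > Cooperate (8)
If P2 defects: Defect (5) > Cooperate (3)
NE: (Defect, Defect) with payoff (5, 5)
But (Cooperate, Cooperate) = (8, 8) Pareto dominates (5, 5)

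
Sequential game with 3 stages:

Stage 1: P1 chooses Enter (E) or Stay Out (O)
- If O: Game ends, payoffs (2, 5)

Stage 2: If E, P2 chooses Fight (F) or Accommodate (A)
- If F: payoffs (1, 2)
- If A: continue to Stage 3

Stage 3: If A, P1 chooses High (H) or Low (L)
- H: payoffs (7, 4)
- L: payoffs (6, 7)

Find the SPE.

SPE: (E, A, H); Outcome (7, 4)

Work:
Stage 3: P1 chooses H (7 vs 6)
Stage 2: P2: F->2, A->4 (anticipating H). Choose A
Stage 1: P1: O->2, E->7 (anticipating A, H). Choose E
SPE path: E -> A -> H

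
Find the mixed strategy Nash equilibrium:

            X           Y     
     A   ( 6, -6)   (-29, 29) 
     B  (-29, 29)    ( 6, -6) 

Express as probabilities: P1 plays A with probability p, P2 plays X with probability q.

p = 0.5, q = 0.5

Work:
Find probabilities that make opponent indifferent:
P2 chooses q to make P1 indifferent between A and B
P1 chooses p to make P2 indifferent between X and Y
Mixed NE: P1 plays (A: 0.5, B: 0.5), P2 plays (X: 0.5, Y: 0.5)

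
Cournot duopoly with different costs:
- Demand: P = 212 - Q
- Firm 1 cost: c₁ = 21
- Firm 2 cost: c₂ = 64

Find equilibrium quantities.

q₁* = 78.0, q₂* = 35.0

Work:
Reaction: q₁ = (212 - 21 - q₂)/2
Reaction: q₂ = (212 - 64 - q₁)/2
Solve simultaneously:
q₁* = (212 - 2×21 + 64)/3 = 78.0
q₂* = (212 - 2×64 + 21)/3 = 35.0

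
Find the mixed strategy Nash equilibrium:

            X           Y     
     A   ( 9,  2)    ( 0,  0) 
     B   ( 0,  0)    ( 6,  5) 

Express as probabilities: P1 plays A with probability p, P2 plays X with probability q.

p = 0.7143, q = 0.4

Work:
Find probabilities that make opponent indifferent:
P2 chooses q to make P1 indifferent between A and B
P1 chooses p to make P2 indifferent between X and Y
Mixed NE: P1 plays (A: 0.7143, B: 0.2857), P2 plays (X: 0.4, Y: 0.6)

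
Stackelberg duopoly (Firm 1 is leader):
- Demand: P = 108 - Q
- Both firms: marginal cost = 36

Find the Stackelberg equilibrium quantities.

q₁* (leader) = 36.0, q₂* (follower) = 18.0

Work:
Follower's reaction: q₂ = (a - c - q₁)/2
Leader substitutes: π₁ = q₁·(a - q₁ - (a-c-q₁)/2 - c)
FOC: q₁* = (108 - 36)/2 = 36.00
Then: q₂* = (108 - 36 - 36.0)/2 = 18.00
Leader has first-mover advantage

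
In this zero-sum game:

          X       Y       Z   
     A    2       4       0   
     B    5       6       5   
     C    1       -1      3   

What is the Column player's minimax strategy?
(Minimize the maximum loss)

Column should play X or Z (all achieve the minimum), value = 5

Work:
Column player minimizes Row's maximum payoff:
Column X: max payoff to Row = 5
Column Y: max payoff to Row = 6
Column Z: max payoff to Row = 5
Minimum is 5, achieved by columns X, Z (tied).
Each of X or Z is a minimax strategy.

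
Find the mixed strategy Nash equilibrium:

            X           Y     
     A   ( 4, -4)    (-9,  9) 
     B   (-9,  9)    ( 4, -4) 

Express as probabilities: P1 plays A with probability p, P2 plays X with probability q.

p = 0.5, q = 0.5

Work:
Find probabilities that make opponent indifferent:
P2 chooses q to make P1 indifferent between A and B
P1 chooses p to make P2 indifferent between X and Y
Mixed NE: P1 plays (A: 0.5, B: 0.5), P2 plays (X: 0.5, Y: 0.5)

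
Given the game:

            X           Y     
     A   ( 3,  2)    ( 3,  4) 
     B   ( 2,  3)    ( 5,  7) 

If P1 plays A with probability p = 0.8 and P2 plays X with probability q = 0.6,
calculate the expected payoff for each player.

E[P1] = 3.04, E[P2] = 3.16

Work:
E[P1] = p·q·π₁(A,X) + p·(1-q)·π₁(A,Y) + (1-p)·q·π₁(B,X) + (1-p)·(1-q)·π₁(B,Y)
= 0.8·0.6·3 + 0.8·0.4·3 + 0.2·0.6·2 + 0.2·0.4·5
= 3.04

E[P2] = 3.16 (similar calculation)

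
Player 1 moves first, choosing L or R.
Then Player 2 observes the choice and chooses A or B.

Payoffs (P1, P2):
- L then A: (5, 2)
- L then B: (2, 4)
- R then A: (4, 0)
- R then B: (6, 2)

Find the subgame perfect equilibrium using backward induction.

P1 plays R, P2 plays B after L and B after R; Payoff (6, 2)

Work:
Backward induction:
After L: P2 chooses B → P1 gets 2
After R: P2 chooses B → P1 gets 6
P1 chooses R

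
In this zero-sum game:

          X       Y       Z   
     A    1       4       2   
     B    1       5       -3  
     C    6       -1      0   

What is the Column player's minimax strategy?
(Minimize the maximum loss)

Column should play Z, value = 2

Work:
Column player minimizes Row's maximum payoff:
Column X: max payoff to Row = 6
Column Y: max payoff to Row = 5
Column Z: max payoff to Row = 2
Minimum is 2, achieved by column Z.
Minimax strategy: Z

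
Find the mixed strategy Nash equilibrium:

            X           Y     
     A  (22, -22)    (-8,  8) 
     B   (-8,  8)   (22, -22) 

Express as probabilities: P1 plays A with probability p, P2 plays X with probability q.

p = 0.5, q = 0.5

Work:
Find probabilities that make opponent indifferent:
P2 chooses q to make P1 indifferent between A and B
P1 chooses p to make P2 indifferent between X and Y
Mixed NE: P1 plays (A: 0.5, B: 0.5), P2 plays (X: 0.5, Y: 0.5)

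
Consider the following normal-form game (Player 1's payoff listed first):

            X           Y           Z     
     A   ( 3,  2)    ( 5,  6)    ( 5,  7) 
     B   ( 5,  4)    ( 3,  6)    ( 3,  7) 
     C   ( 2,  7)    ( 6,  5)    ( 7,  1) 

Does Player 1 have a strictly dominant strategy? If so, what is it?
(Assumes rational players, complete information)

No strictly dominant strategy exists for Player 1

Work:
A strategy strictly dominates another if it gives a strictly higher payoff against every opponent action. Compare each pair of P1's strategies column-by-column:
  A vs B: [3 vs 5, 5 vs 3, 5 vs 3] → A does not strictly dominate B (column X: 3 ≤ 5)
  A vs C: [3 vs 2, 5 vs 6, 5 vs 7] → A does not strictly dominate C (column Y: 5 ≤ 6)
  B vs A: [5 vs 3, 3 vs 5, 3 vs 5] → B does not strictly dominate A (column Y: 3 ≤ 5)
  B vs C: [5 vs 2, 3 vs 6, 3 vs 7] → B does not strictly dominate C (column Y: 3 ≤ 6)
  C vs A: [2 vs 3, 6 vs 5, 7 vs 5] → C does not strictly dominate A (column X: 2 ≤ 3)
  C vs B: [2 vs 5, 6 vs 3, 7 vs 3] → C does not strictly dominate B (column X: 2 ≤ 5)
No single strategy strictly dominates all others → no strictly dominant strategy.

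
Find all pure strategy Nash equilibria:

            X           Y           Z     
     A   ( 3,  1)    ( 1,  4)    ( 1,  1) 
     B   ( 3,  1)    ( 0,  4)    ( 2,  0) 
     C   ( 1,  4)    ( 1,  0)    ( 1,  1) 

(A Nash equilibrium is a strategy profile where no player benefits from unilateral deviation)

Nash equilibrium: (A, Y)

Work:
Best responses:
  P1 vs X: payoffs [3, 3, 1] → best response A/B (payoff 3)
  P1 vs Y: payoffs [1, 0, 1] → best response A/C (payoff 1)
  P1 vs Z: payoffs [1, 2, 1] → best response B (payoff 2)
  P2 vs A: payoffs [1, 4, 1] → best response Y (payoff 4)
  P2 vs B: payoffs [1, 4, 0] → best response Y (payoff 4)
  P2 vs C: payoffs [4, 0, 1] → best response X (payoff 4)
Mutual best responses: (A,Y) → Nash equilibria.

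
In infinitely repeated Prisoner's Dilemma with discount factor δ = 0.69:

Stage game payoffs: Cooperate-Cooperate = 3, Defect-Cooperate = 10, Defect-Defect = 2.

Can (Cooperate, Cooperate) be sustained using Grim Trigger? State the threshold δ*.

δ* = 0.875; since δ = 0.69 < 0.875, cooperation cannot be sustained

Work:
For Grim Trigger:
Cooperate forever: 3/(1-δ)
Defect then punished: 10 + 2·δ/(1-δ)
Need: 3/(1-δ) ≥ 10 + 2·δ/(1-δ)
Solving: δ ≥ (T-R)/(T-P) = (10-3)/(10-2) = 0.875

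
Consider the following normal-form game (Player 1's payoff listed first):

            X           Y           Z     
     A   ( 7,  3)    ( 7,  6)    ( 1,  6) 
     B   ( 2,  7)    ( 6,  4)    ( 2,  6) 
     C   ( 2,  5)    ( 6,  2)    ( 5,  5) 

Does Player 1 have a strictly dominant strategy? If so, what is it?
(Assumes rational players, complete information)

No strictly dominant strategy exists for Player 1

Work:
A strategy strictly dominates another if it gives a strictly higher payoff against every opponent action. Compare each pair of P1's strategies column-by-column:
  A vs B: [7 vs 2, 7 vs 6, 1 vs 2] → A does not strictly dominate B (column Z: 1 ≤ 2)
  A vs C: [7 vs 2, 7 vs 6, 1 vs 5] → A does not strictly dominate C (column Z: 1 ≤ 5)
  B vs A: [2 vs 7, 6 vs 7, 2 vs 1] → B does not strictly dominate A (column X: 2 ≤ 7)
  B vs C: [2 vs 2, 6 vs 6, 2 vs 5] → B does not strictly dominate C (column X: 2 ≤ 2)
  C vs A: [2 vs 7, 6 vs 7, 5 vs 1] → C does not strictly dominate A (column X: 2 ≤ 7)
  C vs B: [2 vs 2, 6 vs 6, 5 vs 2] → C does not strictly dominate B (column X: 2 ≤ 2)
No single strategy strictly dominates all others → no strictly dominant strategy.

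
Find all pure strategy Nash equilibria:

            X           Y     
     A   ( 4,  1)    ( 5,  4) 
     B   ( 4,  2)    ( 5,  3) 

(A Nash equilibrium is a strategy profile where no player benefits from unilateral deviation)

Nash equilibrium: (A, Y), (B, Y)

Work:
Best responses:
  P1 vs X: payoffs [4, 4] → best response A/B (payoff 4)
  P1 vs Y: payoffs [5, 5] → best response A/B (payoff 5)
  P2 vs A: payoffs [1, 4] → best response Y (payoff 4)
  P2 vs B: payoffs [2, 3] → best response Y (payoff 3)
Mutual best responses: (A,Y), (B,Y) → Nash equilibria.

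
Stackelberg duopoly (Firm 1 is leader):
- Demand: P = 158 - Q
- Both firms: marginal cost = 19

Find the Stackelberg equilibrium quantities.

q₁* (leader) = 69.5, q₂* (follower) = 34.75

Work:
Follower's reaction: q₂ = (a - c - q₁)/2
Leader substitutes: π₁ = q₁·(a - q₁ - (a-c-q₁)/2 - c)
FOC: q₁* = (158 - 19)/2 = 69.50
Then: q₂* = (158 - 19 - 69.5)/2 = 34.75
Leader has first-mover advantage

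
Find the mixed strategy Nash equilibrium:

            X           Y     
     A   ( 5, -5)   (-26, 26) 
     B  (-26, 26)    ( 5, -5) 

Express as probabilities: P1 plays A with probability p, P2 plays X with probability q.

p = 0.5, q = 0.5

Work:
Find probabilities that make opponent indifferent:
P2 chooses q to make P1 indifferent between A and B
P1 chooses p to make P2 indifferent between X and Y
Mixed NE: P1 plays (A: 0.5, B: 0.5), P2 plays (X: 0.5, Y: 0.5)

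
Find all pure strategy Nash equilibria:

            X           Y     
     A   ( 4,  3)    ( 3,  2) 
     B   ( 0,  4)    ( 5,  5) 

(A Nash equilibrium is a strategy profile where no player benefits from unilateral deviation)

Nash equilibrium: (A, X), (B, Y)

Work:
Best responses:
  P1 vs X: payoffs [4, 0] → best response A (payoff 4)
  P1 vs Y: payoffs [3, 5] → best response B (payoff 5)
  P2 vs A: payoffs [3, 2] → best response X (payoff 3)
  P2 vs B: payoffs [4, 5] → best response Y (payoff 5)
Mutual best responses: (A,X), (B,Y) → Nash equilibria.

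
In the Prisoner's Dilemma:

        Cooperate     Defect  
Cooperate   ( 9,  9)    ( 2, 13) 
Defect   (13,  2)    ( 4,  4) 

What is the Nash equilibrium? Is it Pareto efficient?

(Defect, Defect) is NE; not Pareto efficient

Work:
Defect dominates Cooperate for both players:
If P2 cooperates: Defect (13) > Cooperate (9)
If P2 defects: Defect (4) > Cooperate (2)
NE: (Defect, Defect) with payoff (4, 4)
But (Cooperate, Cooperate) = (9, 9) Pareto dominates (4, 4)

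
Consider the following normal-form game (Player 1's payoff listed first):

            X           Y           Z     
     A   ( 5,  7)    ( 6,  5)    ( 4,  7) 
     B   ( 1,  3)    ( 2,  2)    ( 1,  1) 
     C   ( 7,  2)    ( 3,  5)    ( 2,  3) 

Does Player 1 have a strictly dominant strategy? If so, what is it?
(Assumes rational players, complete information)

No strictly dominant strategy exists for Player 1

Work:
A strategy strictly dominates another if it gives a strictly higher payoff against every opponent action. Compare each pair of P1's strategies column-by-column:
  A vs B: [5 vs 1, 6 vs 2, 4 vs 1] → A strictly dominates B
  A vs C: [5 vs 7, 6 vs 3, 4 vs 2] → A does not strictly dominate C (column X: 5 ≤ 7)
  B vs A: [1 vs 5, 2 vs 6, 1 vs 4] → B does not strictly dominate A (column X: 1 ≤ 5)
  B vs C: [1 vs 7, 2 vs 3, 1 vs 2] → B does not strictly dominate C (column X: 1 ≤ 7)
  C vs A: [7 vs 5, 3 vs 6, 2 vs 4] → C does not strictly dominate A (column Y: 3 ≤ 6)
  C vs B: [7 vs 1, 3 vs 2, 2 vs 1] → C strictly dominates B
No single strategy strictly dominates all others → no strictly dominant strategy.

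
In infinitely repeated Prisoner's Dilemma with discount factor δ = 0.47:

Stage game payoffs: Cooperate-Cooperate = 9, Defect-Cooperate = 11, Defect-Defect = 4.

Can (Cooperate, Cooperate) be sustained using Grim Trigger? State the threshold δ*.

δ* = 0.2857; since δ = 0.47 ≥ 0.2857, cooperation can be sustained

Work:
For Grim Trigger:
Cooperate forever: 9/(1-δ)
Defect then punished: 11 + 4·δ/(1-δ)
Need: 9/(1-δ) ≥ 11 + 4·δ/(1-δ)
Solving: δ ≥ (T-R)/(T-P) = (11-9)/(11-4) = 0.2857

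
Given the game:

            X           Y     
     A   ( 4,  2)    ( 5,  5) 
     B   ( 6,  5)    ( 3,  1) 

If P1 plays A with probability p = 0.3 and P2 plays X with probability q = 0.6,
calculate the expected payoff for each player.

E[P1] = 4.68, E[P2] = 3.34

Work:
E[P1] = p·q·π₁(A,X) + p·(1-q)·π₁(A,Y) + (1-p)·q·π₁(B,X) + (1-p)·(1-q)·π₁(B,Y)
= 0.3·0.6·4 + 0.3·0.4·5 + 0.7·0.6·6 + 0.7·0.4·3
= 4.68

E[P2] = 3.34 (similar calculation)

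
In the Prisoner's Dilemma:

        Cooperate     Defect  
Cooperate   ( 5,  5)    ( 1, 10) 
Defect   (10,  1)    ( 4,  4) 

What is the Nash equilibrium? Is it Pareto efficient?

(Defect, Defect) is NE; not Pareto efficient

Work:
Defect dominates Cooperate for both players:
If P2 cooperates: Defect (10) > Cooperate (5)
If P2 defects: Defect (4) > Cooperate (1)
NE: (Defect, Defect) with payoff (4, 4)
But (Cooperate, Cooperate) = (5, 5) Pareto dominates (4, 4)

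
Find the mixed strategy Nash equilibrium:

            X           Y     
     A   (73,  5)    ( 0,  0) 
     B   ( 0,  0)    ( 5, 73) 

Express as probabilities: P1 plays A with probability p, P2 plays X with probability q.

p = 0.9359, q = 0.0641

Work:
Find probabilities that make opponent indifferent:
P2 chooses q to make P1 indifferent between A and B
P1 chooses p to make P2 indifferent between X and Y
Mixed NE: P1 plays (A: 0.9359, B: 0.0641), P2 plays (X: 0.0641, Y: 0.9359)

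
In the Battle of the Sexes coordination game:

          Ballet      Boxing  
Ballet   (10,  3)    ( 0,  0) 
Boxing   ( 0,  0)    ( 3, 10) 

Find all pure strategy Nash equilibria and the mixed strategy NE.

Pure NE: (Ballet, Ballet) and (Boxing, Boxing); Mixed NE: p = 0.7692, q = 0.2308

Work:
Check pure NE:
(Ballet, Ballet): (10, 3) - no unilateral deviation beneficial
(Boxing, Boxing): (3, 10) - no unilateral deviation beneficial
Mixed NE: P1 plays Ballet with p = 0.7692, P2 plays Ballet with q = 0.2308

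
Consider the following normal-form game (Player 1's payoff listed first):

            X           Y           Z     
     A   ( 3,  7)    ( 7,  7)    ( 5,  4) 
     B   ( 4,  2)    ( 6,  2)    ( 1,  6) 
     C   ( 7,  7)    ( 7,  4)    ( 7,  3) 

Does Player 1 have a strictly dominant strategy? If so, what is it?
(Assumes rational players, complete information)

No strictly dominant strategy exists for Player 1

Work:
A strategy strictly dominates another if it gives a strictly higher payoff against every opponent action. Compare each pair of P1's strategies column-by-column:
  A vs B: [3 vs 4, 7 vs 6, 5 vs 1] → A does not strictly dominate B (column X: 3 ≤ 4)
  A vs C: [3 vs 7, 7 vs 7, 5 vs 7] → A does not strictly dominate C (column X: 3 ≤ 7)
  B vs A: [4 vs 3, 6 vs 7, 1 vs 5] → B does not strictly dominate A (column Y: 6 ≤ 7)
  B vs C: [4 vs 7, 6 vs 7, 1 vs 7] → B does not strictly dominate C (column X: 4 ≤ 7)
  C vs A: [7 vs 3, 7 vs 7, 7 vs 5] → C does not strictly dominate A (column Y: 7 ≤ 7)
  C vs B: [7 vs 4, 7 vs 6, 7 vs 1] → C strictly dominates B
No single strategy strictly dominates all others → no strictly dominant strategy.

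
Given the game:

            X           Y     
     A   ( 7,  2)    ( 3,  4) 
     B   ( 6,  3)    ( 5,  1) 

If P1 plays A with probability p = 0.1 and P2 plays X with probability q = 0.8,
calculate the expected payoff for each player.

E[P1] = 5.84, E[P2] = 2.58

Work:
E[P1] = p·q·π₁(A,X) + p·(1-q)·π₁(A,Y) + (1-p)·q·π₁(B,X) + (1-p)·(1-q)·π₁(B,Y)
= 0.1·0.8·7 + 0.1·0.2·3 + 0.9·0.8·6 + 0.9·0.2·5
= 5.84

E[P2] = 2.58 (similar calculation)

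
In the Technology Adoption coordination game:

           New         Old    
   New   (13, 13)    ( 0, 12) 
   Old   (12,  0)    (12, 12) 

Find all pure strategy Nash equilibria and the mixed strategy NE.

Pure NE: (New, New) and (Old, Old); Mixed NE: p = 0.9231, q = 0.9231

Work:
Check pure NE:
(New, New): (13, 13) - no unilateral deviation beneficial
(Old, Old): (12, 12) - no unilateral deviation beneficial
Mixed NE: P1 plays New with p = 0.9231, P2 plays New with q = 0.9231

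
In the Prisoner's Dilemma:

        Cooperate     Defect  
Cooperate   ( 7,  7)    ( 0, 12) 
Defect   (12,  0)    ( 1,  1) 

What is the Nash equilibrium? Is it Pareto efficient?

(Defect, Defect) is NE; not Pareto efficient

Work:
Defect dominates Cooperate for both players:
If P2 cooperates: Defect (12) > Cooperate (7)
If P2 defects: Defect (1) > Cooperate (0)
NE: (Defect, Defect) with payoff (1, 1)
But (Cooperate, Cooperate) = (7, 7) Pareto dominates (1, 1)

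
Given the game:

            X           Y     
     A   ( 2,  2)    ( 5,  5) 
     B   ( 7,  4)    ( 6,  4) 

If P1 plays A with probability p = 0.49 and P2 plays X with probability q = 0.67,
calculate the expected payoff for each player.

E[P1] = 4.8668, E[P2] = 3.5051

Work:
E[P1] = p·q·π₁(A,X) + p·(1-q)·π₁(A,Y) + (1-p)·q·π₁(B,X) + (1-p)·(1-q)·π₁(B,Y)
= 0.49·0.67·2 + 0.49·0.33·5 + 0.51·0.67·7 + 0.51·0.33·6
= 4.8668

E[P2] = 3.5051 (similar calculation)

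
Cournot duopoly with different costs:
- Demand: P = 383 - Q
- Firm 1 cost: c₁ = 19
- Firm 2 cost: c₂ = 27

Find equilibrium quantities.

q₁* = 124.0, q₂* = 116.0

Work:
Reaction: q₁ = (383 - 19 - q₂)/2
Reaction: q₂ = (383 - 27 - q₁)/2
Solve simultaneously:
q₁* = (383 - 2×19 + 27)/3 = 124.0
q₂* = (383 - 2×27 + 19)/3 = 116.0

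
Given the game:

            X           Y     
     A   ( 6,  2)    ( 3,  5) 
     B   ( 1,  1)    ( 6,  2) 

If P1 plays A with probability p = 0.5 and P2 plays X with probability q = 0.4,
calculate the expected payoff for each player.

E[P1] = 4.1, E[P2] = 2.7

Work:
E[P1] = p·q·π₁(A,X) + p·(1-q)·π₁(A,Y) + (1-p)·q·π₁(B,X) + (1-p)·(1-q)·π₁(B,Y)
= 0.5·0.4·6 + 0.5·0.6·3 + 0.5·0.4·1 + 0.5·0.6·6
= 4.1

E[P2] = 2.7 (similar calculation)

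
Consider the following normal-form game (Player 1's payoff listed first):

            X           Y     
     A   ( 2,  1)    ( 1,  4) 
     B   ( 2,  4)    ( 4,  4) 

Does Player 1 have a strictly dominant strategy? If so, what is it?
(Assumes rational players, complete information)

No strictly dominant strategy exists for Player 1

Work:
A strategy strictly dominates another if it gives a strictly higher payoff against every opponent action. Compare each pair of P1's strategies column-by-column:
  A vs B: [2 vs 2, 1 vs 4] → A does not strictly dominate B (column X: 2 ≤ 2)
  B vs A: [2 vs 2, 4 vs 1] → B does not strictly dominate A (column X: 2 ≤ 2)
No single strategy strictly dominates all others → no strictly dominant strategy.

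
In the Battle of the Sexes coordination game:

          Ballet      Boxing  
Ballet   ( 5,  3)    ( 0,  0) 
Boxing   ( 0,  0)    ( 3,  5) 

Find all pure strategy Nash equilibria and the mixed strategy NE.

Pure NE: (Ballet, Ballet) and (Boxing, Boxing); Mixed NE: p = 0.625, q = 0.375

Work:
Check pure NE:
(Ballet, Ballet): (5, 3) - no unilateral deviation beneficial
(Boxing, Boxing): (3, 5) - no unilateral deviation beneficial
Mixed NE: P1 plays Ballet with p = 0.625, P2 plays Ballet with q = 0.375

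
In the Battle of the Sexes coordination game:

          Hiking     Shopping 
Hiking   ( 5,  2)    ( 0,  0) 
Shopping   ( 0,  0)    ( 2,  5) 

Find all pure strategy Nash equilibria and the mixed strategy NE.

Pure NE: (Hiking, Hiking) and (Shopping, Shopping); Mixed NE: p = 0.7143, q = 0.2857

Work:
Check pure NE:
(Hiking, Hiking): (5, 2) - no unilateral deviation beneficial
(Shopping, Shopping): (2, 5) - no unilateral deviation beneficial
Mixed NE: P1 plays Hiking with p = 0.7143, P2 plays Hiking with q = 0.2857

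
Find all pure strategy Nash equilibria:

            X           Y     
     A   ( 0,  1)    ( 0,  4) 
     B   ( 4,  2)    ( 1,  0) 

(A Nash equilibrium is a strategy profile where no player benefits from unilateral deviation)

Nash equilibrium: (B, X)

Work:
Best responses:
  P1 vs X: payoffs [0, 4] → best response B (payoff 4)
  P1 vs Y: payoffs [0, 1] → best response B (payoff 1)
  P2 vs A: payoffs [1, 4] → best response Y (payoff 4)
  P2 vs B: payoffs [2, 0] → best response X (payoff 2)
Mutual best responses: (B,X) → Nash equilibria.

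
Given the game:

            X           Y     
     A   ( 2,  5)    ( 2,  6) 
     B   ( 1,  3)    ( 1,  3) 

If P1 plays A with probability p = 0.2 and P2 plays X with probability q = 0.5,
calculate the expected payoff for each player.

E[P1] = 1.2, E[P2] = 3.5

Work:
E[P1] = p·q·π₁(A,X) + p·(1-q)·π₁(A,Y) + (1-p)·q·π₁(B,X) + (1-p)·(1-q)·π₁(B,Y)
= 0.2·0.5·2 + 0.2·0.5·2 + 0.8·0.5·1 + 0.8·0.5·1
= 1.2

E[P2] = 3.5 (similar calculation)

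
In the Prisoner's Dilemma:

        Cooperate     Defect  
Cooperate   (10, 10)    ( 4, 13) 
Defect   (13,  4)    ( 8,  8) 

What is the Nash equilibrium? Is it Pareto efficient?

(Defect, Defect) is NE; not Pareto efficient

Work:
Defect dominates Cooperate for both players:
If P2 cooperates: Defect (13) > Cooperate (10)
If P2 defects: Defect (8) > Cooperate (4)
NE: (Defect, Defect) with payoff (8, 8)
But (Cooperate, Cooperate) = (10, 10) Pareto dominates (8, 8)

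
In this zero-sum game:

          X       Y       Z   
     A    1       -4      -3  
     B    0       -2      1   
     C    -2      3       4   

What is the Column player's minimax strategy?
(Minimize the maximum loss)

Column should play X, value = 1

Work:
Column player minimizes Row's maximum payoff:
Column X: max payoff to Row = 1
Column Y: max payoff to Row = 3
Column Z: max payoff to Row = 4
Minimum is 1, achieved by column X.
Minimax strategy: X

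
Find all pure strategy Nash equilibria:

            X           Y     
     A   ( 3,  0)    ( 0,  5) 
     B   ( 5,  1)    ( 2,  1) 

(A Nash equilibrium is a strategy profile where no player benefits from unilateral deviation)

Nash equilibrium: (B, X), (B, Y)

Work:
Best responses:
  P1 vs X: payoffs [3, 5] → best response B (payoff 5)
  P1 vs Y: payoffs [0, 2] → best response B (payoff 2)
  P2 vs A: payoffs [0, 5] → best response Y (payoff 5)
  P2 vs B: payoffs [1, 1] → best response X/Y (payoff 1)
Mutual best responses: (B,X), (B,Y) → Nash equilibria.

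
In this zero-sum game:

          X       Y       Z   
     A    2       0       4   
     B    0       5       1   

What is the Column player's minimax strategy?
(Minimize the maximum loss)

Column should play X, value = 2

Work:
Column player minimizes Row's maximum payoff:
Column X: max payoff to Row = 2
Column Y: max payoff to Row = 5
Column Z: max payoff to Row = 4
Minimum is 2, achieved by column X.
Minimax strategy: X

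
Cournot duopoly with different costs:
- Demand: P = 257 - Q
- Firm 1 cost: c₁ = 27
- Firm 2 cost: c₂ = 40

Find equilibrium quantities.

q₁* = 81.0, q₂* = 68.0

Work:
Reaction: q₁ = (257 - 27 - q₂)/2
Reaction: q₂ = (257 - 40 - q₁)/2
Solve simultaneously:
q₁* = (257 - 2×27 + 40)/3 = 81.0
q₂* = (257 - 2×40 + 27)/3 = 68.0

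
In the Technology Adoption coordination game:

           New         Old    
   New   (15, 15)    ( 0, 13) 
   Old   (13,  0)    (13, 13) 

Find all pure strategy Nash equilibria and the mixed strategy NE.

Pure NE: (New, New) and (Old, Old); Mixed NE: p = 0.8667, q = 0.8667

Work:
Check pure NE:
(New, New): (15, 15) - no unilateral deviation beneficial
(Old, Old): (13, 13) - no unilateral deviation beneficial
Mixed NE: P1 plays New with p = 0.8667, P2 plays New with q = 0.8667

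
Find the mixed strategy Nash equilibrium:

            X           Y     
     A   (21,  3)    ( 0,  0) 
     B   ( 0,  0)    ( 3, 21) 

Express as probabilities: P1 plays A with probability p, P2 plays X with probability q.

p = 0.875, q = 0.125

Work:
Find probabilities that make opponent indifferent:
P2 chooses q to make P1 indifferent between A and B
P1 chooses p to make P2 indifferent between X and Y
Mixed NE: P1 plays (A: 0.875, B: 0.125), P2 plays (X: 0.125, Y: 0.875)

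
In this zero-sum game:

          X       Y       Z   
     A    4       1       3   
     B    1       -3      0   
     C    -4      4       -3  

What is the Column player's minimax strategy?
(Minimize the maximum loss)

Column should play Z, value = 3

Work:
Column player minimizes Row's maximum payoff:
Column X: max payoff to Row = 4
Column Y: max payoff to Row = 4
Column Z: max payoff to Row = 3
Minimum is 3, achieved by column Z.
Minimax strategy: Z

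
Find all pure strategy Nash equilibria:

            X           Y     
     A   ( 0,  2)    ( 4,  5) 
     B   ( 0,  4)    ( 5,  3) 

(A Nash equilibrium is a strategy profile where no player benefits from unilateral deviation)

Nash equilibrium: (B, X)

Work:
Best responses:
  P1 vs X: payoffs [0, 0] → best response A/B (payoff 0)
  P1 vs Y: payoffs [4, 5] → best response B (payoff 5)
  P2 vs A: payoffs [2, 5] → best response Y (payoff 5)
  P2 vs B: payoffs [4, 3] → best response X (payoff 4)
Mutual best responses: (B,X) → Nash equilibria.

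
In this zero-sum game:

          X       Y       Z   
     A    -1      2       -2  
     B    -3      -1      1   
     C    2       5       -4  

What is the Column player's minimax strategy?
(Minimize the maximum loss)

Column should play Z, value = 1

Work:
Column player minimizes Row's maximum payoff:
Column X: max payoff to Row = 2
Column Y: max payoff to Row = 5
Column Z: max payoff to Row = 1
Minimum is 1, achieved by column Z.
Minimax strategy: Z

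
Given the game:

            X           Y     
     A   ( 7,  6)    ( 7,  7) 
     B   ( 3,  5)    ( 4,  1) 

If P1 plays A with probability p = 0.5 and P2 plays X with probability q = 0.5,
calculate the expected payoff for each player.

E[P1] = 5.25, E[P2] = 4.75

Work:
E[P1] = p·q·π₁(A,X) + p·(1-q)·π₁(A,Y) + (1-p)·q·π₁(B,X) + (1-p)·(1-q)·π₁(B,Y)
= 0.5·0.5·7 + 0.5·0.5·7 + 0.5·0.5·3 + 0.5·0.5·4
= 5.25

E[P2] = 4.75 (similar calculation)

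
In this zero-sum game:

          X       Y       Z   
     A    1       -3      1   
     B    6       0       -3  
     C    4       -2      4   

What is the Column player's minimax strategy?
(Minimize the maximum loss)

Column should play Y, value = 0

Work:
Column player minimizes Row's maximum payoff:
Column X: max payoff to Row = 6
Column Y: max payoff to Row = 0
Column Z: max payoff to Row = 4
Minimum is 0, achieved by column Y.
Minimax strategy: Y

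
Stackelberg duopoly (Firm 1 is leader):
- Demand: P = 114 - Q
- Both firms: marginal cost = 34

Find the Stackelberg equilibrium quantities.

q₁* (leader) = 40.0, q₂* (follower) = 20.0

Work:
Follower's reaction: q₂ = (a - c - q₁)/2
Leader substitutes: π₁ = q₁·(a - q₁ - (a-c-q₁)/2 - c)
FOC: q₁* = (114 - 34)/2 = 40.00
Then: q₂* = (114 - 34 - 40.0)/2 = 20.00
Leader has first-mover advantage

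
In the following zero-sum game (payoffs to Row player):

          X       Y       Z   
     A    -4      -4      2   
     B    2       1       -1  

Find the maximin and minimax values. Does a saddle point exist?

Maximin = -1, Minimax = 1, Saddle: False

Work:
Row minimums: [-4, -1] → maximin = -1
Column maximums: [2, 1, 2] → minimax = 1
No saddle point (maximin ≠ minimax). Mixed strategy needed.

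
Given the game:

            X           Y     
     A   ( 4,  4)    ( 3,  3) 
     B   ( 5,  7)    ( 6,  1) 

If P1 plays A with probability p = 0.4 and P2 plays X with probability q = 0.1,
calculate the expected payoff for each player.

E[P1] = 4.78, E[P2] = 2.2

Work:
E[P1] = p·q·π₁(A,X) + p·(1-q)·π₁(A,Y) + (1-p)·q·π₁(B,X) + (1-p)·(1-q)·π₁(B,Y)
= 0.4·0.1·4 + 0.4·0.9·3 + 0.6·0.1·5 + 0.6·0.9·6
= 4.78

E[P2] = 2.2 (similar calculation)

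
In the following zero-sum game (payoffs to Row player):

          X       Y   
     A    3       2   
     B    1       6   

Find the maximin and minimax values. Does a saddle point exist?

Maximin = 2, Minimax = 3, Saddle: False

Work:
Row minimums: [2, 1] → maximin = 2
Column maximums: [3, 6] → minimax = 3
No saddle point (maximin ≠ minimax). Mixed strategy needed.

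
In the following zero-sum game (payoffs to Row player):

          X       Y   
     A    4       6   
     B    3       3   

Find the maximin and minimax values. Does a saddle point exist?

Maximin = 4, Minimax = 4, Saddle: True

Work:
Row minimums: [4, 3] → maximin = 4
Column maximums: [4, 6] → minimax = 4
Saddle point exists! Game value = 4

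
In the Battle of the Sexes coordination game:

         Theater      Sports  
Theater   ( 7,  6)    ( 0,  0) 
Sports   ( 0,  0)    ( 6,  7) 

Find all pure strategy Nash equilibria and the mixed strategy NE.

Pure NE: (Theater, Theater) and (Sports, Sports); Mixed NE: p = 0.5385, q = 0.4615

Work:
Check pure NE:
(Theater, Theater): (7, 6) - no unilateral deviation beneficial
(Sports, Sports): (6, 7) - no unilateral deviation beneficial
Mixed NE: P1 plays Theater with p = 0.5385, P2 plays Theater with q = 0.4615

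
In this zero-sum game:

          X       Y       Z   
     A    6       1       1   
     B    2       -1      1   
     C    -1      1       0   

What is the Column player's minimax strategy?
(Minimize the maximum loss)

Column should play Y or Z (all achieve the minimum), value = 1

Work:
Column player minimizes Row's maximum payoff:
Column X: max payoff to Row = 6
Column Y: max payoff to Row = 1
Column Z: max payoff to Row = 1
Minimum is 1, achieved by columns Y, Z (tied).
Each of Y or Z is a minimax strategy.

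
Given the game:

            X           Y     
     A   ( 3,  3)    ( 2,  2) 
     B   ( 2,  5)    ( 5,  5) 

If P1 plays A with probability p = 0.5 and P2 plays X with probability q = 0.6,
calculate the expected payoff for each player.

E[P1] = 2.9, E[P2] = 3.8

Work:
E[P1] = p·q·π₁(A,X) + p·(1-q)·π₁(A,Y) + (1-p)·q·π₁(B,X) + (1-p)·(1-q)·π₁(B,Y)
= 0.5·0.6·3 + 0.5·0.4·2 + 0.5·0.6·2 + 0.5·0.4·5
= 2.9

E[P2] = 3.8 (similar calculation)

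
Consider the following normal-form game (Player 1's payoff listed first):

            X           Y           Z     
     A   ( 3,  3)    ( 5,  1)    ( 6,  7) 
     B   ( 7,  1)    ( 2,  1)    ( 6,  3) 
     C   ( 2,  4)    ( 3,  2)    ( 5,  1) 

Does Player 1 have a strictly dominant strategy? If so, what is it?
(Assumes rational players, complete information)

No strictly dominant strategy exists for Player 1

Work:
A strategy strictly dominates another if it gives a strictly higher payoff against every opponent action. Compare each pair of P1's strategies column-by-column:
  A vs B: [3 vs 7, 5 vs 2, 6 vs 6] → A does not strictly dominate B (column X: 3 ≤ 7)
  A vs C: [3 vs 2, 5 vs 3, 6 vs 5] → A strictly dominates C
  B vs A: [7 vs 3, 2 vs 5, 6 vs 6] → B does not strictly dominate A (column Y: 2 ≤ 5)
  B vs C: [7 vs 2, 2 vs 3, 6 vs 5] → B does not strictly dominate C (column Y: 2 ≤ 3)
  C vs A: [2 vs 3, 3 vs 5, 5 vs 6] → C does not strictly dominate A (column X: 2 ≤ 3)
  C vs B: [2 vs 7, 3 vs 2, 5 vs 6] → C does not strictly dominate B (column X: 2 ≤ 7)
No single strategy strictly dominates all others → no strictly dominant strategy.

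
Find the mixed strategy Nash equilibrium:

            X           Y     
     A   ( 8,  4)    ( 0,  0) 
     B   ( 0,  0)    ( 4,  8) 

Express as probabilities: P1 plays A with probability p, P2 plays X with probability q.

p = 0.6667, q = 0.3333

Work:
Find probabilities that make opponent indifferent:
P2 chooses q to make P1 indifferent between A and B
P1 chooses p to make P2 indifferent between X and Y
Mixed NE: P1 plays (A: 0.6667, B: 0.3333), P2 plays (X: 0.3333, Y: 0.6667)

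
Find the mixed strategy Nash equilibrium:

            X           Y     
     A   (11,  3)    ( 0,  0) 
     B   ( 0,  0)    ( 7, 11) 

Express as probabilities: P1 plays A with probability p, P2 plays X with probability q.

p = 0.7857, q = 0.3889

Work:
Find probabilities that make opponent indifferent:
P2 chooses q to make P1 indifferent between A and B
P1 chooses p to make P2 indifferent between X and Y
Mixed NE: P1 plays (A: 0.7857, B: 0.2143), P2 plays (X: 0.3889, Y: 0.6111)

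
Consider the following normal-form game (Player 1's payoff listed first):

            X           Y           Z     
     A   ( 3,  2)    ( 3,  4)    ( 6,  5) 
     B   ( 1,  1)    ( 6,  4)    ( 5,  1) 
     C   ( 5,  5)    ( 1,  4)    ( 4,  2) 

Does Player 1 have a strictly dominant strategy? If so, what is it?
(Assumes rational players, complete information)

No strictly dominant strategy exists for Player 1

Work:
A strategy strictly dominates another if it gives a strictly higher payoff against every opponent action. Compare each pair of P1's strategies column-by-column:
  A vs B: [3 vs 1, 3 vs 6, 6 vs 5] → A does not strictly dominate B (column Y: 3 ≤ 6)
  A vs C: [3 vs 5, 3 vs 1, 6 vs 4] → A does not strictly dominate C (column X: 3 ≤ 5)
  B vs A: [1 vs 3, 6 vs 3, 5 vs 6] → B does not strictly dominate A (column X: 1 ≤ 3)
  B vs C: [1 vs 5, 6 vs 1, 5 vs 4] → B does not strictly dominate C (column X: 1 ≤ 5)
  C vs A: [5 vs 3, 1 vs 3, 4 vs 6] → C does not strictly dominate A (column Y: 1 ≤ 3)
  C vs B: [5 vs 1, 1 vs 6, 4 vs 5] → C does not strictly dominate B (column Y: 1 ≤ 6)
No single strategy strictly dominates all others → no strictly dominant strategy.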